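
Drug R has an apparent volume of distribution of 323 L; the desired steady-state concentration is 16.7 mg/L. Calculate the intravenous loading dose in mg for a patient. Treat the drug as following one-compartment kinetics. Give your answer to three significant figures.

The loading dose fills Vd to the target concentration.
LD = Vd × C = 323.0 × 16.70 = 5394 mg

5390 mg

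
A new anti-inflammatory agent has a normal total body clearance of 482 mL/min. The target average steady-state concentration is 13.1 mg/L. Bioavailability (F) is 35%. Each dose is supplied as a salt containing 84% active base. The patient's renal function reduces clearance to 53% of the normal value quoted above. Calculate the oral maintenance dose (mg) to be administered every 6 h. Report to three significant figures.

Convert clearance: 482 mL/min × 60 min/h ÷ 1000 mL/L = 28.92 L/h
Patient clearance = 0.53 × 28.92 = 15.33 L/h
At steady state, dose per interval replaces the amount cleared in that interval: F·S·D/τ = CL·Css.
D = CL × Css × τ / F / S = 15.33 × 13.1 × 6 / 0.35 / 0.84 = 4098 mg

4100 mg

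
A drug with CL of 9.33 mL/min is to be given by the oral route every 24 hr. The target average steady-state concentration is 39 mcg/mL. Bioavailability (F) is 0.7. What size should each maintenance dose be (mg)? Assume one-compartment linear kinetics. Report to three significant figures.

CL = 9.33 mL/min = 9.33 × 0.06 = 0.5598 L/h
D = CL × Css × τ / F = 0.5598 × 39 × 24 / 0.7 = 748.5 mg

749 mg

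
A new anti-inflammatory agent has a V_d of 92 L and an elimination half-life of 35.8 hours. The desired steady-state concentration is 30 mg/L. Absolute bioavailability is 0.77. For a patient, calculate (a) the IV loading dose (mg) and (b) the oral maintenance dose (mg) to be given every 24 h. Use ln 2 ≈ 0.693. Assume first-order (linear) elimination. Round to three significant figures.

(a) 2760 mg; (b) 1670 mg

LD = Vd × C = 92.00 × 30 = 2760 mg
CL = 0.693 × Vd / t½ = 0.693 × 92.00 / 35.8 = 1.781 L/h
D = CL × Css × τ / F = 1.781 × 30 × 24 / 0.77 = 1665 mg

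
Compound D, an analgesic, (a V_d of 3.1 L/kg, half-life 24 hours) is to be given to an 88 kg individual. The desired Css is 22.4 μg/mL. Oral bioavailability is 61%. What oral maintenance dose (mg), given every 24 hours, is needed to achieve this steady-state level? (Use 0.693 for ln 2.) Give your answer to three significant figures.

6940 mg

Total Vd = 3.1 × 88 = 272.8 L
CL = ln 2 · Vd / t½ = 0.693 × 272.8 / 24 = 7.877 L/h
D = CL × Css × τ / F = 7.877 × 22.4 × 24 / 0.61 = 6942 mg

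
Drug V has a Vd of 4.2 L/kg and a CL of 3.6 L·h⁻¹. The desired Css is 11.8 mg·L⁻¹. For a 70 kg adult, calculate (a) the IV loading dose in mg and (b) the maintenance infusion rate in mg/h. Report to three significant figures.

Vd = 4.2 L/kg × 70 kg = 294.0 L
LD = Vd · C_target = 294.0 × 11.8 = 3469 mg
Maintenance infusion rate = CL × Css = 3.600 × 11.8 = 42.48 mg/h

(a) 3470 mg; (b) 42.5 mg/h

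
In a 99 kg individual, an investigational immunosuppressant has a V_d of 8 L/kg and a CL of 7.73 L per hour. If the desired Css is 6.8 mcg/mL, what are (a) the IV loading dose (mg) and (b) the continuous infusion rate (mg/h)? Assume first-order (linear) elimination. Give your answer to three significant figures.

(a) 5390 mg; (b) 52.6 mg/h

Vd = 8 L/kg × 99 kg = 792.0 L
Loading: fill Vd to C_target → 792.0 L × 6.8 mg/L = 5386 mg
Maintenance: replace elimination → rate = CL × Css = 7.730 × 6.8 = 52.56 mg/h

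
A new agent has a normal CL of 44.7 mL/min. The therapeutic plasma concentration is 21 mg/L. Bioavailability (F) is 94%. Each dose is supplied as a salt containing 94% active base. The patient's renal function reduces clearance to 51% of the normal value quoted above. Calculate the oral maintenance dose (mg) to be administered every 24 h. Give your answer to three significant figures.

CL = 44.7 mL/min × 60/1000 = 2.682 L/h
Patient clearance = 0.51 × 2.682 = 1.368 L/h
D = CL × Css × τ / F / S = 1.368 × 21 × 24 / 0.94 / 0.94 = 780.3 mg

780 mg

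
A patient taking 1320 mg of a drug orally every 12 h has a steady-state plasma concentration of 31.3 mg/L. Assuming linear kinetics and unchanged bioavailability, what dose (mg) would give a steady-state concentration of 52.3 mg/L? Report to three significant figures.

For first-order elimination, Css ∝ F·D/(CL·τ); F and CL are unchanged, so Css ∝ D/τ.
D₂ = D₁ × (Css,target / Css,current) = 1320 × 52.3/31.3 = 2206 mg

2210 mg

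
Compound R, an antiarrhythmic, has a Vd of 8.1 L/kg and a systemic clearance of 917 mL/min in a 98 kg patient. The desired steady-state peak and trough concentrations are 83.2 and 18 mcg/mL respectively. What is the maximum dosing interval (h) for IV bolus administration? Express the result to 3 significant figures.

Total Vd = 8.1 × 98 = 793.8 L
CL = 917 mL/min × 60/1000 = 55.02 L/h
k = CL / Vd = 55.02 / 793.8 = 0.06931 h⁻¹
Between IV bolus doses, concentration decays as C = C₀·e^(−kτ), so C_peak/C_trough = e^(kτ).
τ_max = ln(C_peak/C_trough) / k = ln(83.2/18) / 0.06931 = 1.531 / 0.06931 = 22.09 h

22.1 h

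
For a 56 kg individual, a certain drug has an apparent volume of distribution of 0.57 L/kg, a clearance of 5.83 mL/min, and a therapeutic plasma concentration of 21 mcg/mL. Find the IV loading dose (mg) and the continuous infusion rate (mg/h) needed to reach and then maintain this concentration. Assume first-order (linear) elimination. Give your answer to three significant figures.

(a) 670 mg; (b) 7.35 mg/h

Total Vd = 0.57 × 56 = 31.92 L
Loading dose = Vd × C = 31.92 × 21 = 670.3 mg
Convert clearance: 5.83 mL/min × 60 min/h ÷ 1000 mL/L = 0.3498 L/h
Infusion rate = 0.3498 L/h × 21 mg/L = 7.346 mg/h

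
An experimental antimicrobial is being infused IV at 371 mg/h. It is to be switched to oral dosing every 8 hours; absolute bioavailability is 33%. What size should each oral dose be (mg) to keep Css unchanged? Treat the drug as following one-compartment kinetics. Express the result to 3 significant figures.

8990 mg

To maintain the same Css, the systemic dosing rate must be unchanged: F·D/τ = infusion rate.
D = rate × τ / F = 371 × 8 / 0.33 = 8994 mg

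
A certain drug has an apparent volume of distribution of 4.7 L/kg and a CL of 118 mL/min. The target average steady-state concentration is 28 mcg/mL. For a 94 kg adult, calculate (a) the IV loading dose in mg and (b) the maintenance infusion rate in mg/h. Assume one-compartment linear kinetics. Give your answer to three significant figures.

(a) 12400 mg; (b) 198 mg/h

Vd(total) = 94 kg × 4.7 L/kg = 441.8 L
Loading dose = Vd × C = 441.8 × 28 = 12370 mg
CL = 118 mL/min × 60/1000 = 7.080 L/h
Infusion rate = 7.080 L/h × 28 mg/L = 198.2 mg/h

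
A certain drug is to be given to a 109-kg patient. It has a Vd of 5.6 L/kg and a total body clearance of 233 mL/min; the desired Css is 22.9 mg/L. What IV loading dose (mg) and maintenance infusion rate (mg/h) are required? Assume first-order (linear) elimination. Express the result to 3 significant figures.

(a) 14000 mg; (b) 320 mg/h

Vd(total) = 109 kg × 5.6 L/kg = 610.4 L
Loading dose = Vd × C = 610.4 × 22.9 = 13980 mg
Convert clearance: 233 mL/min × 60 min/h ÷ 1000 mL/L = 13.98 L/h
Maintenance infusion rate = CL × Css = 13.98 × 22.9 = 320.1 mg/h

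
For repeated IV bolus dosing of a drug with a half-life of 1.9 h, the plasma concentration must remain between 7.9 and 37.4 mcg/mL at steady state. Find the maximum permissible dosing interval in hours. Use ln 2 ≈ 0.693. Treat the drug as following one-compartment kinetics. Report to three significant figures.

k = 0.693 / t½ = 0.693 / 1.9 = 0.3647 h⁻¹
Between IV bolus doses, concentration decays as C = C₀·e^(−kτ), so C_peak/C_trough = e^(kτ).
τ_max = ln(C_peak/C_trough) / k = ln(37.4/7.9) / 0.3647 = 1.555 / 0.3647 = 4.264 h

4.26 h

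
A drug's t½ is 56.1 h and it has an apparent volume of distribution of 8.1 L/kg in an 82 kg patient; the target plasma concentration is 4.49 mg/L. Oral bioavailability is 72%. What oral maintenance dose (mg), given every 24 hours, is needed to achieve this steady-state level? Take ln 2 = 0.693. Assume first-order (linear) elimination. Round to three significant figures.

1230 mg

Vd = 8.1 L/kg × 82 kg = 664.2 L
CL = ln 2 · Vd / t½ = 0.693 × 664.2 / 56.1 = 8.205 L/h
D = CL × Css × τ / F = 8.205 × 4.49 × 24 / 0.72 = 1228 mg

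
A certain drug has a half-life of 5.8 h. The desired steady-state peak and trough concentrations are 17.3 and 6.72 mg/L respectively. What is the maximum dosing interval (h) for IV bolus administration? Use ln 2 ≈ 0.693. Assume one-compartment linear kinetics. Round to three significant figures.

7.91 h

k = 0.693 / t½ = 0.693 / 5.8 = 0.1195 h⁻¹
Between IV bolus doses, concentration decays as C = C₀·e^(−kτ), so C_peak/C_trough = e^(kτ).
τ_max = ln(C_peak/C_trough) / k = ln(17.3/6.72) / 0.1195 = 0.9456 / 0.1195 = 7.913 h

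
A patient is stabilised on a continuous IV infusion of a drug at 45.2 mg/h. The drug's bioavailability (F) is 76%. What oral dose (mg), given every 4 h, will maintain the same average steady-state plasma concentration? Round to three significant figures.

To maintain the same Css, the systemic dosing rate must be unchanged: F·D/τ = infusion rate.
D = rate × τ / F = 45.2 × 4 / 0.76 = 237.9 mg

238 mg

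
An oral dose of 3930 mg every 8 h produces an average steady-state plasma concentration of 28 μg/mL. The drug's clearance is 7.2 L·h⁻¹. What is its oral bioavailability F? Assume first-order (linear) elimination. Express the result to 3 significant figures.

F·D/τ = CL·Css at steady state → F = CL·Css·τ / D.
F = 7.2 × 28 × 8 / 3930 = 0.410

0.410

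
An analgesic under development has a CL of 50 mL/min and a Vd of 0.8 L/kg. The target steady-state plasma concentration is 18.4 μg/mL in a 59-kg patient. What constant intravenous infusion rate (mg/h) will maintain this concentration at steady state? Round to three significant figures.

CL = 50 mL/min = 50 × 0.06 = 3.000 L/h
Rate = CL × Css = 3.000 × 18.4 = 55.20 mg/h

55.2 mg/h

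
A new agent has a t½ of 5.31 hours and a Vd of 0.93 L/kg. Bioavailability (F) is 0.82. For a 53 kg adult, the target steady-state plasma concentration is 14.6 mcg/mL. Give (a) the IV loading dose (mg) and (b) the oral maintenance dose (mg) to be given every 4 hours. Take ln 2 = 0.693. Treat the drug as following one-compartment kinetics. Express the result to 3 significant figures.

(a) 720 mg; (b) 458 mg

Vd(total) = 53 kg × 0.93 L/kg = 49.29 L
LD = Vd × C = 49.29 × 14.6 = 719.6 mg
CL = 0.693 × Vd / t½ = 0.693 × 49.29 / 5.31 = 6.433 L/h
D = CL × Css × τ / F = 6.433 × 14.6 × 4 / 0.82 = 458.2 mg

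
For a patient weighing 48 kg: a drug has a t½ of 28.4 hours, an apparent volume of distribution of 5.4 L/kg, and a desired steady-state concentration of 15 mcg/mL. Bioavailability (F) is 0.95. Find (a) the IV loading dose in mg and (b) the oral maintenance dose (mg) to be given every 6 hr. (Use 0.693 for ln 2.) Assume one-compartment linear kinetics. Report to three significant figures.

Vd = 5.4 L/kg × 48 kg = 259.2 L
LD = Vd × C = 259.2 × 15 = 3888 mg
CL = 0.693 × Vd / t½ = 0.693 × 259.2 / 28.4 = 6.325 L/h
D = CL × Css × τ / F = 6.325 × 15 × 6 / 0.95 = 599.2 mg

(a) 3890 mg; (b) 599 mg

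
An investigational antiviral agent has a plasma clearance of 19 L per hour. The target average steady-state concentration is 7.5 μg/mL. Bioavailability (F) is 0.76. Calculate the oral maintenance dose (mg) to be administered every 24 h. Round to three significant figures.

4500 mg

D = CL × Css × τ / F = 19.00 × 7.5 × 24 / 0.76 = 4500 mg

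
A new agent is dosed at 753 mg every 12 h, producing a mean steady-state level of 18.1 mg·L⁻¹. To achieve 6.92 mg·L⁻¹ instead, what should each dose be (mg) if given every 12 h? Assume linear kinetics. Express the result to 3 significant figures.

With linear kinetics, Css is proportional to dose rate (D/τ) at fixed clearance.
D₂ = D₁ × (Css,target / Css,current) = 753 × 6.92/18.1 = 287.9 mg

288 mg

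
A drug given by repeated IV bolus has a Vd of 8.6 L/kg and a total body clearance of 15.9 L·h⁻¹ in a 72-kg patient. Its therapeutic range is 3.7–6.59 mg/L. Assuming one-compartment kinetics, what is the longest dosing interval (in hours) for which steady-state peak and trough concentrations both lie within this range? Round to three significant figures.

Total Vd = 8.6 × 72 = 619.2 L
k = CL / Vd = 15.90 / 619.2 = 0.02568 h⁻¹
Between IV bolus doses, concentration decays as C = C₀·e^(−kτ), so C_peak/C_trough = e^(kτ).
τ_max = ln(C_peak/C_trough) / k = ln(6.59/3.7) / 0.02568 = 0.5772 / 0.02568 = 22.48 h

22.5 h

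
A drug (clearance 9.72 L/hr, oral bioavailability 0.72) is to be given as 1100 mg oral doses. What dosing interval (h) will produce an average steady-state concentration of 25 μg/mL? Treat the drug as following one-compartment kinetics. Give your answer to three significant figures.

3.26 h

F·D/τ = CL·Css → τ = F·D / (CL·Css).
τ = 0.72 × 1100 / (9.72 × 25) = 3.259 h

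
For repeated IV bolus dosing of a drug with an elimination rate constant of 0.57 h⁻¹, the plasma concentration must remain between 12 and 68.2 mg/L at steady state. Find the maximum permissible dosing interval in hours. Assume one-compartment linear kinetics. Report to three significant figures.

Between IV bolus doses, concentration decays as C = C₀·e^(−kτ), so C_peak/C_trough = e^(kτ).
τ_max = ln(C_peak/C_trough) / k = ln(68.2/12) / 0.5700 = 1.738 / 0.5700 = 3.049 h

3.05 h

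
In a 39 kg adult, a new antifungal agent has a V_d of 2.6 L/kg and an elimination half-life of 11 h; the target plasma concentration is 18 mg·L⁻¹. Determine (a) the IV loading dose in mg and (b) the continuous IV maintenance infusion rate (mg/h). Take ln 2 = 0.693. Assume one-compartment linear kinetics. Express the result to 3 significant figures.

(a) 1830 mg; (b) 115 mg/h

Total Vd = 2.6 × 39 = 101.4 L
LD = Vd × C = 101.4 × 18 = 1825 mg
CL = 0.693 × Vd / t½ = 0.693 × 101.4 / 11 = 6.388 L/h
Infusion rate = CL × Css = 6.388 × 18 = 115.0 mg/h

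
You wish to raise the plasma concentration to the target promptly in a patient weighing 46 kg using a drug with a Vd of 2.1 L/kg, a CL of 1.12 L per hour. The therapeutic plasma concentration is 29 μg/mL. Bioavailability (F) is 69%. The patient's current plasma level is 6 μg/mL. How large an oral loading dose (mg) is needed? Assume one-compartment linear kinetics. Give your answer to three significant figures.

Vd = 2.1 L/kg × 46 kg = 96.60 L
The loading dose fills Vd to the target concentration.
Concentration deficit ΔC = 29 − 6 = 23.00 mg/L
LD = Vd × ΔC / F = 96.60 × 23.00 / 0.69 = 3220 mg

3220 mg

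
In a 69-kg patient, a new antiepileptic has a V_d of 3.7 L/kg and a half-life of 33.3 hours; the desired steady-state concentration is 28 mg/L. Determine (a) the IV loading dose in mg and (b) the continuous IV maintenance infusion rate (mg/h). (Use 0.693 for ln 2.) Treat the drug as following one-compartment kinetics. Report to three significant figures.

(a) 7150 mg; (b) 149 mg/h

Vd(total) = 69 kg × 3.7 L/kg = 255.3 L
LD = Vd × C = 255.3 × 28 = 7148 mg
CL = 0.693 × Vd / t½ = 0.693 × 255.3 / 33.3 = 5.313 L/h
Infusion rate = CL × Css = 5.313 × 28 = 148.8 mg/h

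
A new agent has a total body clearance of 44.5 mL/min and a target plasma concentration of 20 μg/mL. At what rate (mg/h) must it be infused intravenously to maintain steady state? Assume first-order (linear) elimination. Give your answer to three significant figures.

53.4 mg/h

CL = 44.5 mL/min × 60/1000 = 2.670 L/h
At steady state, infusion rate equals elimination rate: rate in = CL × Css.
Rate = CL × Css = 2.670 × 20 = 53.40 mg/h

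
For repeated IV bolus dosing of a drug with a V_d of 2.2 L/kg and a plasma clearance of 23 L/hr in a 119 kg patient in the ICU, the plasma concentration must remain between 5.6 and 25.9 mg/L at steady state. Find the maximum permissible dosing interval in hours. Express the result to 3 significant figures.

Total Vd = 2.2 × 119 = 261.8 L
k = CL / Vd = 23.00 / 261.8 = 0.08785 h⁻¹
Between IV bolus doses, concentration decays as C = C₀·e^(−kτ), so C_peak/C_trough = e^(kτ).
τ_max = ln(C_peak/C_trough) / k = ln(25.9/5.6) / 0.08785 = 1.531 / 0.08785 = 17.43 h

17.4 h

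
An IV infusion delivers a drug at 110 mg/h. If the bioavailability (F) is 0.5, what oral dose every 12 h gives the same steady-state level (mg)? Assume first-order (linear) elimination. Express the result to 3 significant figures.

To maintain the same Css, the systemic dosing rate must be unchanged: F·D/τ = infusion rate.
D = rate × τ / F = 110 × 12 / 0.5 = 2640 mg

2640 mg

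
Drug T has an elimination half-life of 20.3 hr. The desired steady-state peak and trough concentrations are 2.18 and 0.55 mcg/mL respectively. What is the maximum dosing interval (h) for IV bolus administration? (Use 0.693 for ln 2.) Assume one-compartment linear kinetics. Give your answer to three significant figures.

40.3 h

k = 0.693 / t½ = 0.693 / 20.3 = 0.03414 h⁻¹
Between IV bolus doses, concentration decays as C = C₀·e^(−kτ), so C_peak/C_trough = e^(kτ).
τ_max = ln(C_peak/C_trough) / k = ln(2.18/0.55) / 0.03414 = 1.377 / 0.03414 = 40.33 h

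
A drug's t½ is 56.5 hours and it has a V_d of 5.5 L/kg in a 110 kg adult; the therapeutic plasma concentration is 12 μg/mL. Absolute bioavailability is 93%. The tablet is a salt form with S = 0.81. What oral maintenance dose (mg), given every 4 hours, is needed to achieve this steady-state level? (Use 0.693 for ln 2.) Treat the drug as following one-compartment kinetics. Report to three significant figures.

Vd(total) = 110 kg × 5.5 L/kg = 605.0 L
CL = 0.693 × Vd / t½ = 0.693 × 605.0 / 56.5 = 7.421 L/h
D = CL × Css × τ / F / S = 7.421 × 12 × 4 / 0.93 / 0.81 = 472.9 mg

473 mg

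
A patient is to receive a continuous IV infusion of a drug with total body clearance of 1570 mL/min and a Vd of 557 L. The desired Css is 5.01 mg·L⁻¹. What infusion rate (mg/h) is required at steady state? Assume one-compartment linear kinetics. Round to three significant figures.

CL = 1570 mL/min = 1570 × 0.06 = 94.20 L/h
Rate = CL × Css = 94.20 × 5.01 = 471.9 mg/h

472 mg/h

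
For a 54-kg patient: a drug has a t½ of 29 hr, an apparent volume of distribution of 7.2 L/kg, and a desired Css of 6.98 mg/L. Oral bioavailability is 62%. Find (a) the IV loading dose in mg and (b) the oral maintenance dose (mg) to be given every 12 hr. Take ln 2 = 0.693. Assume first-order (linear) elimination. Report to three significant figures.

Vd = 7.2 L/kg × 54 kg = 388.8 L
LD = Vd × C = 388.8 × 6.98 = 2714 mg
CL = 0.693 × Vd / t½ = 0.693 × 388.8 / 29 = 9.291 L/h
D = CL × Css × τ / F = 9.291 × 6.98 × 12 / 0.62 = 1255 mg

(a) 2710 mg; (b) 1260 mg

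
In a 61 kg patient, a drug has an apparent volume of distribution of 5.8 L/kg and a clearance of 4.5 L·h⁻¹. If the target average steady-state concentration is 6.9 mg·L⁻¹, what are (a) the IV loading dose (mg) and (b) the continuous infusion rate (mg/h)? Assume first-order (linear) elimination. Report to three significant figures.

(a) 2440 mg; (b) 31.1 mg/h

Total Vd = 5.8 × 61 = 353.8 L
Loading: fill Vd to C_target → 353.8 L × 6.9 mg/L = 2441 mg
Infusion rate = 4.500 L/h × 6.9 mg/L = 31.05 mg/h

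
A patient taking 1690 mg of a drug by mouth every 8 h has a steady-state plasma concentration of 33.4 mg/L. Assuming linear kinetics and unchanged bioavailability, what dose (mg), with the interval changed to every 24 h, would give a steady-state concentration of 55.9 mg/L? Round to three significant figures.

8490 mg

With linear kinetics, Css is proportional to dose rate (D/τ) at fixed clearance.
D₂ = D₁ × (Css,target / Css,current) × (τ₂/τ₁) = 1690 × (55.9/33.4) × (24/8) = 8485 mg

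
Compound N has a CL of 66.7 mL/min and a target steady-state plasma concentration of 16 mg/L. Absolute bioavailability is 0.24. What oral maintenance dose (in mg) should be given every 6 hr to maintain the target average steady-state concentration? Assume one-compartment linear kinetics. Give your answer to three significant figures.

1600 mg

CL = 66.7 mL/min = 66.7 × 0.06 = 4.002 L/h
At steady state, dose per interval replaces the amount cleared in that interval: F·D/τ = CL·Css.
D = CL × Css × τ / F = 4.002 × 16 × 6 / 0.24 = 1601 mg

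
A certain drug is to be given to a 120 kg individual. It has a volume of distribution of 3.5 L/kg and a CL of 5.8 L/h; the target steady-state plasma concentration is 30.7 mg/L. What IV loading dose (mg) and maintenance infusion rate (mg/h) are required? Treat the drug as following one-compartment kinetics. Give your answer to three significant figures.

(a) 12900 mg; (b) 178 mg/h

Vd(total) = 120 kg × 3.5 L/kg = 420.0 L
Loading dose = Vd × C = 420.0 × 30.7 = 12890 mg
Maintenance infusion rate = CL × Css = 5.800 × 30.7 = 178.1 mg/h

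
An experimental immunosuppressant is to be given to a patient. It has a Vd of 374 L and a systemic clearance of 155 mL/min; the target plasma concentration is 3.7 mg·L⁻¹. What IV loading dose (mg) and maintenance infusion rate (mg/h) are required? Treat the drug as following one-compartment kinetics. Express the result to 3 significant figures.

(a) 1380 mg; (b) 34.4 mg/h

Loading: fill Vd to C_target → 374.0 L × 3.7 mg/L = 1384 mg
CL = 155 mL/min = 155 × 0.06 = 9.300 L/h
Maintenance: replace elimination → rate = CL × Css = 9.300 × 3.7 = 34.41 mg/h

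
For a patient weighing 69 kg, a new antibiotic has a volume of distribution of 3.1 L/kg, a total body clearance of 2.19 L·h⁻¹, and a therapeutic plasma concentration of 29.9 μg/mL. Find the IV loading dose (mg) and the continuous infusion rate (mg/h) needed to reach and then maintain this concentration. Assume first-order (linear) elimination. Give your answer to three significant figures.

(a) 6400 mg; (b) 65.5 mg/h

Vd(total) = 69 kg × 3.1 L/kg = 213.9 L
Loading: fill Vd to C_target → 213.9 L × 29.9 mg/L = 6396 mg
Maintenance infusion rate = CL × Css = 2.190 × 29.9 = 65.48 mg/h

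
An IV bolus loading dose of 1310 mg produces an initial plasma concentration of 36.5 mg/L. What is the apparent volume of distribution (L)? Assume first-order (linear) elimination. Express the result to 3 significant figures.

35.9 L

Immediately after an IV bolus, C₀ = Dose / Vd, so Vd = Dose / C₀.
Vd = 1310 / 36.5 = 35.89 L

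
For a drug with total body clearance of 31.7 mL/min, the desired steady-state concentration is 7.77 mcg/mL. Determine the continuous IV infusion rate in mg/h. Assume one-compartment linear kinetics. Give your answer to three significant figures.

14.8 mg/h

CL = 31.7 mL/min = 31.7 × 0.06 = 1.902 L/h
At steady state, infusion rate equals elimination rate: rate in = CL × Css.
Rate = CL × Css = 1.902 × 7.77 = 14.78 mg/h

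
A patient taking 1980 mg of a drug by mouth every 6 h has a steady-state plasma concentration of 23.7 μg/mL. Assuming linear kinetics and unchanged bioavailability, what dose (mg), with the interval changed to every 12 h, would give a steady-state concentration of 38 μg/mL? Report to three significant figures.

With linear kinetics, Css is proportional to dose rate (D/τ) at fixed clearance.
D₂ = D₁ × (Css,target / Css,current) × (τ₂/τ₁) = 1980 × (38/23.7) × (12/6) = 6349 mg

6350 mg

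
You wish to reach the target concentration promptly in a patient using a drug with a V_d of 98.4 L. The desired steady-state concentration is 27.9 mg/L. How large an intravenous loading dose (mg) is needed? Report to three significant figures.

2750 mg

LD = Vd × C = 98.40 × 27.90 = 2745 mg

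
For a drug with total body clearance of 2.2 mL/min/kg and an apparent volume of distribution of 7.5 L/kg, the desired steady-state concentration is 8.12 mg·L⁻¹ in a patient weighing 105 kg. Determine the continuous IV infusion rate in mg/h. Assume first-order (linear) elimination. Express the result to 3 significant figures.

CL = 2.2 mL/min/kg × 105 kg = 231.0 mL/min = 231.0 × 60/1000 = 13.86 L/h
Rate = CL × Css = 13.86 × 8.12 = 112.5 mg/h

113 mg/h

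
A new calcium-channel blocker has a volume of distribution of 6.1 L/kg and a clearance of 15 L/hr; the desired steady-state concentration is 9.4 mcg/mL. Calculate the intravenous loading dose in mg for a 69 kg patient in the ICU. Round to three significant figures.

3960 mg

Total Vd = 6.1 × 69 = 420.9 L
The loading dose fills Vd to the target concentration; clearance is irrelevant here.
LD = Vd × C = 420.9 × 9.400 = 3956 mg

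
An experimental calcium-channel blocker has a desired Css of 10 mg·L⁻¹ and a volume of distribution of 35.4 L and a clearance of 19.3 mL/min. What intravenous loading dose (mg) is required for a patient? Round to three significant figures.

Loading dose depends on Vd (not clearance): it fills the distribution volume.
LD = Vd × C = 35.40 × 10.00 = 354.0 mg

354 mg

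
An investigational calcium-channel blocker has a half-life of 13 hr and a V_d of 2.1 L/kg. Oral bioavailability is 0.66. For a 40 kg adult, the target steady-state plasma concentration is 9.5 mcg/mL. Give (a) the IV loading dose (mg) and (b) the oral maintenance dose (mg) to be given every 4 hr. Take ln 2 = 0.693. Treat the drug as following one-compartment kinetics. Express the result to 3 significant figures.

(a) 798 mg; (b) 258 mg

Vd = 2.1 L/kg × 40 kg = 84.00 L
LD = Vd × C = 84.00 × 9.5 = 798.0 mg
CL = 0.693 × Vd / t½ = 0.693 × 84.00 / 13 = 4.478 L/h
D = CL × Css × τ / F = 4.478 × 9.5 × 4 / 0.66 = 257.8 mg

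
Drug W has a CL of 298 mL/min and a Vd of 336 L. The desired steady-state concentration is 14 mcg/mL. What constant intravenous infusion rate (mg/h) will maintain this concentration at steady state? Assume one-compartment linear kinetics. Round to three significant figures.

250 mg/h

Convert clearance: 298 mL/min × 60 min/h ÷ 1000 mL/L = 17.88 L/h
R₀ = 17.88 × 14 = 250.3 mg/h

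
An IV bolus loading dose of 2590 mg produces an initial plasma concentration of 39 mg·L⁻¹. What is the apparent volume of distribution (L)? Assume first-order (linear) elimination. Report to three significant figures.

66.4 L

Immediately after an IV bolus, C₀ = Dose / Vd, so Vd = Dose / C₀.
Vd = 2590 / 39 = 66.41 L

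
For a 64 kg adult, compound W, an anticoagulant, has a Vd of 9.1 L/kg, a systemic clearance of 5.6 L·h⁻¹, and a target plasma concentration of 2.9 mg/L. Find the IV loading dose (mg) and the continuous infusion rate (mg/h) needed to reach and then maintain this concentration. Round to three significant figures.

Vd = 9.1 L/kg × 64 kg = 582.4 L
LD = Vd · C_target = 582.4 × 2.9 = 1689 mg
Infusion rate = 5.600 L/h × 2.9 mg/L = 16.24 mg/h

(a) 1690 mg; (b) 16.2 mg/h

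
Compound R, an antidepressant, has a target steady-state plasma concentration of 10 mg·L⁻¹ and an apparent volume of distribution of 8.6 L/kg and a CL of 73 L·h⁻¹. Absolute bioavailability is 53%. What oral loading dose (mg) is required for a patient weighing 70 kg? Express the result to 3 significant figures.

11400 mg

Vd(total) = 70 kg × 8.6 L/kg = 602.0 L
LD = Vd × C / F = 602.0 × 10.00 / 0.53 = 11360 mg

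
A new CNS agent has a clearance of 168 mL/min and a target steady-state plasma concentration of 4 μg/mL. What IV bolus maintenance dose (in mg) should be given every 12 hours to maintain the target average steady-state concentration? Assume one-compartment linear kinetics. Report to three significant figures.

CL = 168 mL/min × 60/1000 = 10.08 L/h
D = CL × Css × τ = 10.08 × 4 × 12 = 483.8 mg

484 mg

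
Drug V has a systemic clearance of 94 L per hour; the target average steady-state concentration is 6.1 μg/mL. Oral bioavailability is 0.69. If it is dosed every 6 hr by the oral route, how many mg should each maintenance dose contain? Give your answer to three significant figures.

D = CL × Css × τ / F = 94.00 × 6.1 × 6 / 0.69 = 4986 mg

4990 mg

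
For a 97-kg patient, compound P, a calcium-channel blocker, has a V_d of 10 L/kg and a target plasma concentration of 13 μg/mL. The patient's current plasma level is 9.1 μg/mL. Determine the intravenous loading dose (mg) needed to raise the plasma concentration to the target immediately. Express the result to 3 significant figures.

3780 mg

Vd = 10 L/kg × 97 kg = 970.0 L
Concentration deficit ΔC = 13 − 9.1 = 3.900 mg/L
LD = Vd × ΔC = 970.0 × 3.900 = 3783 mg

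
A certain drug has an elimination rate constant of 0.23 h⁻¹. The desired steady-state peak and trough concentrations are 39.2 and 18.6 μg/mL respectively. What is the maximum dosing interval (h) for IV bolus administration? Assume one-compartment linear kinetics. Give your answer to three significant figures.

Between IV bolus doses, concentration decays as C = C₀·e^(−kτ), so C_peak/C_trough = e^(kτ).
τ_max = ln(C_peak/C_trough) / k = ln(39.2/18.6) / 0.2300 = 0.7455 / 0.2300 = 3.241 h

3.24 h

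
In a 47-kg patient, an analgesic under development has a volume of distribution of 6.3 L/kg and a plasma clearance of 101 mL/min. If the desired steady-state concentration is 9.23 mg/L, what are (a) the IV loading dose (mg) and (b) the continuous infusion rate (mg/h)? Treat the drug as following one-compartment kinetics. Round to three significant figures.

Vd(total) = 47 kg × 6.3 L/kg = 296.1 L
Loading: fill Vd to C_target → 296.1 L × 9.23 mg/L = 2733 mg
Convert clearance: 101 mL/min × 60 min/h ÷ 1000 mL/L = 6.060 L/h
Maintenance: replace elimination → rate = CL × Css = 6.060 × 9.23 = 55.93 mg/h

(a) 2730 mg; (b) 55.9 mg/h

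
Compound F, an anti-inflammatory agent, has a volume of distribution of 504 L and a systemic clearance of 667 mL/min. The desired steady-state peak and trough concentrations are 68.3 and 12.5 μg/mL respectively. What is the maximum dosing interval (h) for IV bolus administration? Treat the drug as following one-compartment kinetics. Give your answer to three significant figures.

Convert clearance: 667 mL/min × 60 min/h ÷ 1000 mL/L = 40.02 L/h
k = CL / Vd = 40.02 / 504.0 = 0.07940 h⁻¹
Between IV bolus doses, concentration decays as C = C₀·e^(−kτ), so C_peak/C_trough = e^(kτ).
τ_max = ln(C_peak/C_trough) / k = ln(68.3/12.5) / 0.07940 = 1.698 / 0.07940 = 21.39 h

21.4 h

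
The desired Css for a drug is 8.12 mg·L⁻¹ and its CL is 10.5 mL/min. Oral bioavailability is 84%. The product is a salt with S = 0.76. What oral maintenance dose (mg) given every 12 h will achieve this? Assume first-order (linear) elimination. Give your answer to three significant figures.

CL = 10.5 mL/min × 60/1000 = 0.6300 L/h
At steady state, dose per interval replaces the amount cleared in that interval: F·S·D/τ = CL·Css.
D = CL × Css × τ / F / S = 0.6300 × 8.12 × 12 / 0.84 / 0.76 = 96.16 mg

96.2 mg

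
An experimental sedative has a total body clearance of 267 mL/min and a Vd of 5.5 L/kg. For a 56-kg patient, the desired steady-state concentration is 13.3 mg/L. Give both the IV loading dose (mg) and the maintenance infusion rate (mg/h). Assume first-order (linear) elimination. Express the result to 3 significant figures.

Vd(total) = 56 kg × 5.5 L/kg = 308.0 L
Loading: fill Vd to C_target → 308.0 L × 13.3 mg/L = 4096 mg
CL = 267 mL/min × 60/1000 = 16.02 L/h
Maintenance: replace elimination → rate = CL × Css = 16.02 × 13.3 = 213.1 mg/h

(a) 4100 mg; (b) 213 mg/h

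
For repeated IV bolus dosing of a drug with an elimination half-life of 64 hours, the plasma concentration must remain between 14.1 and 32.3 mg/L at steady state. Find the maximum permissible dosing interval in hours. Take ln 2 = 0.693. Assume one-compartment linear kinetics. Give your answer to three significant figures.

76.5 h

k = 0.693 / t½ = 0.693 / 64 = 0.01083 h⁻¹
Between IV bolus doses, concentration decays as C = C₀·e^(−kτ), so C_peak/C_trough = e^(kτ).
τ_max = ln(C_peak/C_trough) / k = ln(32.3/14.1) / 0.01083 = 0.8289 / 0.01083 = 76.54 h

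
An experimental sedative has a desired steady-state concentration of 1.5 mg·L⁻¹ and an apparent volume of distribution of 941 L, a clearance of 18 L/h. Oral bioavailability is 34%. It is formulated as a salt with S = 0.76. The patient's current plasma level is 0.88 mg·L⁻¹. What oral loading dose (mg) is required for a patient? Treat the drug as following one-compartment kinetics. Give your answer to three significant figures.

Concentration deficit ΔC = 1.5 − 0.88 = 0.6200 mg/L
LD = Vd × ΔC / F / S = 941.0 × 0.6200 / 0.34 / 0.76 = 2258 mg

2260 mg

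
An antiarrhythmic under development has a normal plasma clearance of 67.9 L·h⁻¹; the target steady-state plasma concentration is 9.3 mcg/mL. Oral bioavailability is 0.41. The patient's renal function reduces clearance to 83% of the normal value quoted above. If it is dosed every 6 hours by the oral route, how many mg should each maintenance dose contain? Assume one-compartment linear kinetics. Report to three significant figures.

7670 mg

Patient clearance = 0.83 × 67.90 = 56.36 L/h
D = CL × Css × τ / F = 56.36 × 9.3 × 6 / 0.41 = 7670 mg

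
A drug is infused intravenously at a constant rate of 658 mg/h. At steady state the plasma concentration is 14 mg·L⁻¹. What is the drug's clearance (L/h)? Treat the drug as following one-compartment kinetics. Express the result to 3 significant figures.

At steady state, infusion rate = CL × Css, so CL = rate / Css.
CL = 658 / 14 = 47.00 L/h

47.0 L/h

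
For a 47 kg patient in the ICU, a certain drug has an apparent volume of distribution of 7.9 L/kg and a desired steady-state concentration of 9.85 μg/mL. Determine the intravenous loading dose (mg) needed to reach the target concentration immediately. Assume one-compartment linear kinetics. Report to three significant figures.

3660 mg

Total Vd = 7.9 × 47 = 371.3 L
The loading dose fills Vd to the target concentration.
LD = Vd × C = 371.3 × 9.850 = 3657 mg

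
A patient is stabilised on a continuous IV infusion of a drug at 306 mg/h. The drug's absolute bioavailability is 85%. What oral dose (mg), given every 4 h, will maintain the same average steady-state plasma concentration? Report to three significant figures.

To maintain the same Css, the systemic dosing rate must be unchanged: F·D/τ = infusion rate.
D = rate × τ / F = 306 × 4 / 0.85 = 1440 mg

1440 mg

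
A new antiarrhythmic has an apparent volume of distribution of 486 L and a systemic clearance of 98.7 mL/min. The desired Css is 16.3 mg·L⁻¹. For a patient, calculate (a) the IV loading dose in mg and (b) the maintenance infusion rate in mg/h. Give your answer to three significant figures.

(a) 7920 mg; (b) 96.5 mg/h

LD = Vd · C_target = 486.0 × 16.3 = 7922 mg
CL = 98.7 mL/min × 60/1000 = 5.922 L/h
Infusion rate = 5.922 L/h × 16.3 mg/L = 96.53 mg/h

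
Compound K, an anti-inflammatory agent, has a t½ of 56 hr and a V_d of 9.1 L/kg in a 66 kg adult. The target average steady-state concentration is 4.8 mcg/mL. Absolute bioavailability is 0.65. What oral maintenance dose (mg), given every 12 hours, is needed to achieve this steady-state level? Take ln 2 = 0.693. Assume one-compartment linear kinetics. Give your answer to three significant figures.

Total Vd = 9.1 × 66 = 600.6 L
CL = ln 2 · Vd / t½ = 0.693 × 600.6 / 56 = 7.432 L/h
D = CL × Css × τ / F = 7.432 × 4.8 × 12 / 0.65 = 658.6 mg

659 mg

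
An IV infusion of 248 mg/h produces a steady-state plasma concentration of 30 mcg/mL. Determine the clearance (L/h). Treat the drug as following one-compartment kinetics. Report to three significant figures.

8.27 L/h

At steady state, infusion rate = CL × Css, so CL = rate / Css.
CL = 248 / 30 = 8.267 L/h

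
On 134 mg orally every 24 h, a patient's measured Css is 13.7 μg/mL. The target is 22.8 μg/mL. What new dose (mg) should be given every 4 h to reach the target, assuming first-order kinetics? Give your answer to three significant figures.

For first-order elimination, Css ∝ F·D/(CL·τ); F and CL are unchanged, so Css ∝ D/τ.
D₂ = D₁ × (Css,target / Css,current) × (τ₂/τ₁) = 134 × (22.8/13.7) × (4/24) = 37.17 mg

37.2 mg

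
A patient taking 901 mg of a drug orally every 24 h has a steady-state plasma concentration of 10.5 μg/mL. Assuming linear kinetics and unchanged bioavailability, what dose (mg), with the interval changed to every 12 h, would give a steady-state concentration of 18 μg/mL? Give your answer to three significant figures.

With linear kinetics, Css is proportional to dose rate (D/τ) at fixed clearance.
D₂ = D₁ × (Css,target / Css,current) × (τ₂/τ₁) = 901 × (18/10.5) × (12/24) = 772.3 mg

772 mg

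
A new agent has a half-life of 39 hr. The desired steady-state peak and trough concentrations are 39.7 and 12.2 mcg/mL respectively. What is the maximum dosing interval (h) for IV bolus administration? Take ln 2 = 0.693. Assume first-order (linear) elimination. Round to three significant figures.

66.4 h

k = 0.693 / t½ = 0.693 / 39 = 0.01777 h⁻¹
Between IV bolus doses, concentration decays as C = C₀·e^(−kτ), so C_peak/C_trough = e^(kτ).
τ_max = ln(C_peak/C_trough) / k = ln(39.7/12.2) / 0.01777 = 1.180 / 0.01777 = 66.40 h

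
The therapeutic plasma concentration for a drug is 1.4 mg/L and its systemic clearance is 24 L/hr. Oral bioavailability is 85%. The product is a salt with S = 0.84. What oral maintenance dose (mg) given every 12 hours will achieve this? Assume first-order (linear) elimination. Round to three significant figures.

D = CL × Css × τ / F / S = 24.00 × 1.4 × 12 / 0.85 / 0.84 = 564.7 mg

565 mg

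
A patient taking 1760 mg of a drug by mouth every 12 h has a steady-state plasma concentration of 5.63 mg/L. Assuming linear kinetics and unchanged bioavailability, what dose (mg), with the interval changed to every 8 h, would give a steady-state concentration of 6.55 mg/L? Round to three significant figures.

With linear kinetics, Css is proportional to dose rate (D/τ) at fixed clearance.
D₂ = D₁ × (Css,target / Css,current) × (τ₂/τ₁) = 1760 × (6.55/5.63) × (8/12) = 1365 mg

1370 mg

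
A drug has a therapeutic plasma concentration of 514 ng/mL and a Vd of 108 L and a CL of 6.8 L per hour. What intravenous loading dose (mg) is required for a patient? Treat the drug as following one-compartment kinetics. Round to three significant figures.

55.5 mg

C = 514 ng/mL = 0.5140 mg/L
LD = Vd × C = 108.0 × 0.5140 = 55.51 mg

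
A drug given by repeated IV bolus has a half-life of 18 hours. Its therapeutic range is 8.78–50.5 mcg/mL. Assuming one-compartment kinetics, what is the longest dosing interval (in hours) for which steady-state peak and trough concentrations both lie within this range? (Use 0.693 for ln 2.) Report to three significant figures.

45.4 h

k = 0.693 / t½ = 0.693 / 18 = 0.03850 h⁻¹
Between IV bolus doses, concentration decays as C = C₀·e^(−kτ), so C_peak/C_trough = e^(kτ).
τ_max = ln(C_peak/C_trough) / k = ln(50.5/8.78) / 0.03850 = 1.749 / 0.03850 = 45.43 h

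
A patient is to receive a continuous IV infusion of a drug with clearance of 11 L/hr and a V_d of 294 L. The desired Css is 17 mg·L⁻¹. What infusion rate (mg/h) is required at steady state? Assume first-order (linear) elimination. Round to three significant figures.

Rate = CL × Css = 11.00 × 17 = 187.0 mg/h

187 mg/h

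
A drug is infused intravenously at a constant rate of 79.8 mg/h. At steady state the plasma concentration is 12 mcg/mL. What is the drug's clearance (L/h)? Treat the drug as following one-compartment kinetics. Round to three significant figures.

6.65 L/h

At steady state, infusion rate = CL × Css, so CL = rate / Css.
CL = 79.8 / 12 = 6.650 L/h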